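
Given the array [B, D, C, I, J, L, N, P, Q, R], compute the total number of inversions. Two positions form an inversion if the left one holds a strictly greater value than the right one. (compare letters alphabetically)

Sweep left to right; for each value list the smaller values that follow it:
B: 0
D: 1
C: 0
I: 0
J: 0
L: 0
N: 0
P: 0
Q: 0
R: 0
Sum: 0 + 1 + 0 + 0 + 0 + 0 + 0 + 0 + 0 + 0 = 1

1 out-of-order pair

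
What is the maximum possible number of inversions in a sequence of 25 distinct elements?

300

A reversed (strictly descending) arrangement makes every pair an inversion, giving C(25, 2) inversions.
C(25, 2) = 25·24/2 = 300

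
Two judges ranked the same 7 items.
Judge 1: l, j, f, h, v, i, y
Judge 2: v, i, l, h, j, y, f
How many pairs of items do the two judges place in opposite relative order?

Assign each item its position (1..7) in the first ordering, then rewrite the second ordering as that position sequence:
positions: l→1, j→2, f→3, h→4, v→5, i→6, y→7
second ordering as positions: [5, 6, 1, 4, 2, 7, 3]
Discordant pairs = inversions in this position sequence.
5: 1, 4, 2, 3 → 4
6: 1, 4, 2, 3 → 4
1: 0
4: 2, 3 → 2
2: 0
7: 3 → 1
3: 0
Total: 4 + 4 + 0 + 2 + 0 + 1 + 0 = 11

11 discordant pairs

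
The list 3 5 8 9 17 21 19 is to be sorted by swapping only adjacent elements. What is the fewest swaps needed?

The minimum number of adjacent swaps to sort an array equals its inversion count, since every such swap removes exactly one inversion.
Count inversions — for each element, later elements that are smaller:
3: none → 0
5: none → 0
8: none → 0
9: none → 0
17: none → 0
21: 19 → 1
19: none → 0
Total inversions: 0 + 0 + 0 + 0 + 0 + 1 + 0 = 1

1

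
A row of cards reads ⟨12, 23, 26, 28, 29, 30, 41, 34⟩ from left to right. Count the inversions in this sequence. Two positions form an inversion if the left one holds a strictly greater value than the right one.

There is 1 out-of-order pair.

For each element, count later entries that are smaller:
12: 0
23: 0
26: 0
28: 0
29: 0
30: 0
41: 1
34: 0
Sum: 0 + 0 + 0 + 0 + 0 + 0 + 1 + 0 = 1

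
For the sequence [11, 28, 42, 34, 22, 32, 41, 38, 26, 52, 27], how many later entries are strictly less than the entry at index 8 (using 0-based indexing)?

The element at index 8 is 26.
Elements after it: 52, 27
None of them are smaller than 26.

0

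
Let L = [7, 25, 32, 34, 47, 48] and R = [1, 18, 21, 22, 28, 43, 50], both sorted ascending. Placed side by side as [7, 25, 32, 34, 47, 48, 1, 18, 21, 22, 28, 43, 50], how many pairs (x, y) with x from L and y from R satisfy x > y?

27 cross-inversions

For each element r of the right run, count left-run elements greater than r:
r = 1: 7, 25, 32, 34, 47, 48 → 6
r = 18: 25, 32, 34, 47, 48 → 5
r = 21: 25, 32, 34, 47, 48 → 5
r = 22: 25, 32, 34, 47, 48 → 5
r = 28: 32, 34, 47, 48 → 4
r = 43: 47, 48 → 2
r = 50: none → 0
Cross-inversions: 6 + 5 + 5 + 5 + 4 + 2 + 0 = 27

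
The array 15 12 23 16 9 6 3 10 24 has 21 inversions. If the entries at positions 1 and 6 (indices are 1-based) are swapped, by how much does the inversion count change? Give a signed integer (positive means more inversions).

-5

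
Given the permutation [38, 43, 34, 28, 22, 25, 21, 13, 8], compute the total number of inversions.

34

Count, for each position, how many later elements it exceeds:
38: 7
43: 7
34: 6
28: 5
22: 3
25: 3
21: 2
13: 1
8: 0
Sum: 7 + 7 + 6 + 5 + 3 + 3 + 2 + 1 + 0 = 34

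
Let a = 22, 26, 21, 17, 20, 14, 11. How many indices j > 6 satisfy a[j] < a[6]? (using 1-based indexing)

1 such element

The element at index 6 is 14.
Elements after it: 11
Those smaller than 14: 11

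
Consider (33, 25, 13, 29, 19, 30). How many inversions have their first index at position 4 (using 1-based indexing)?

1

The element at index 4 is 29.
Elements after it: 19, 30
Those smaller than 29: 19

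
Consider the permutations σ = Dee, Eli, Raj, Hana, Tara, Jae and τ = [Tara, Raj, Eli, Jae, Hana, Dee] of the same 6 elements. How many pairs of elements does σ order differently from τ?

10 discordant pairs

Assign each item its position (1..6) in the first ordering, then rewrite the second ordering as that position sequence:
positions: Dee→1, Eli→2, Raj→3, Hana→4, Tara→5, Jae→6
second ordering as positions: [5, 3, 2, 6, 4, 1]
Discordant pairs = inversions in this position sequence.
5: 3, 2, 4, 1 → 4
3: 2, 1 → 2
2: 1 → 1
6: 4, 1 → 2
4: 1 → 1
1: 0
Total: 4 + 2 + 1 + 2 + 1 + 0 = 10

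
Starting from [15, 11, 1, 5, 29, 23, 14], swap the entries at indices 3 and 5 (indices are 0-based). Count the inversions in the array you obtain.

Positions 3 and 5 hold 5 and 23; after swapping, the array is [15, 11, 1, 23, 29, 5, 14].
Element-by-element contributions:
15: 4
11: 2
1: 0
23: 2
29: 2
5: 0
14: 0
Sum: 4 + 2 + 0 + 2 + 2 + 0 + 0 = 10

10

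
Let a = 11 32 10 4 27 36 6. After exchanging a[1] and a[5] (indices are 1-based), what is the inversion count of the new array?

12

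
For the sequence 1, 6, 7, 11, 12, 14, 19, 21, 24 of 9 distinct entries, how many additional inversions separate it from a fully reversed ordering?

36 inversions short

Maximum inversions for 9 distinct elements is C(9, 2) = 9·8/2 = 36.
Current inversions — for each element, count later smaller elements:
1: 0
6: 0
7: 0
11: 0
12: 0
14: 0
19: 0
21: 0
24: 0
Current total: 0 + 0 + 0 + 0 + 0 + 0 + 0 + 0 + 0 = 0
Shortfall: 36 − 0 = 36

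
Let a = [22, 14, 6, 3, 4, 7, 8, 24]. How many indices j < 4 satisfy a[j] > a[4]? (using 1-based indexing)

3

The element at index 4 is 3.
Elements before it: 22, 14, 6
Those larger than 3: 22, 14, 6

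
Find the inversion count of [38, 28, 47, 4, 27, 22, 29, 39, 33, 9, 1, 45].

36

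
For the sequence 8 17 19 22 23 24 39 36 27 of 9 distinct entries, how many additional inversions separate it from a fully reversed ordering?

33

Maximum inversions for 9 distinct elements is C(9, 2) = 9·8/2 = 36.
Current inversions — for each element, count later smaller elements:
8: 0
17: 0
19: 0
22: 0
23: 0
24: 0
39: 2
36: 1
27: 0
Current total: 0 + 0 + 0 + 0 + 0 + 0 + 2 + 1 + 0 = 3
Shortfall: 36 − 3 = 33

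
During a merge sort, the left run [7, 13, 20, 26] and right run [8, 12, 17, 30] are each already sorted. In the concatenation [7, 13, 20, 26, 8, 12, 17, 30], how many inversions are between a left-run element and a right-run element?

Split inversions: 8

Count, for every r in R, how many entries of L exceed r:
r = 8: 13, 20, 26 → 3
r = 12: 13, 20, 26 → 3
r = 17: 20, 26 → 2
r = 30: none → 0
Cross-inversions: 3 + 3 + 2 + 0 = 8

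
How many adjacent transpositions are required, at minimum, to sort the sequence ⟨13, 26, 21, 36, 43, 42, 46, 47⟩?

2

The minimum number of adjacent swaps to sort an array equals its inversion count, since every such swap removes exactly one inversion.
Count inversions — for each element, later elements that are smaller:
13: none → 0
26: 21 → 1
21: none → 0
36: none → 0
43: 42 → 1
42: none → 0
46: none → 0
47: none → 0
Total inversions: 0 + 1 + 0 + 0 + 1 + 0 + 0 + 0 = 2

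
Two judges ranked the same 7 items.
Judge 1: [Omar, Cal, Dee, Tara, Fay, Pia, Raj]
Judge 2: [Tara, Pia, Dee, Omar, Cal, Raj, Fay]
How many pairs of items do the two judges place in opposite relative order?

Discordant pairs: 10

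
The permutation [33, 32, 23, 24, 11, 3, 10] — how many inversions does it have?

Count, for each position, how many later elements it exceeds:
33: 6
32: 5
23: 3
24: 3
11: 2
3: 0
10: 0
Sum: 6 + 5 + 3 + 3 + 2 + 0 + 0 = 19

19 inversions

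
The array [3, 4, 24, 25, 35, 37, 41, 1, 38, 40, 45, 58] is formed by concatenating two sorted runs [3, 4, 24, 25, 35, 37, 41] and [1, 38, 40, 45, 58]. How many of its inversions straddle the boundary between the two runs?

Split inversions: 9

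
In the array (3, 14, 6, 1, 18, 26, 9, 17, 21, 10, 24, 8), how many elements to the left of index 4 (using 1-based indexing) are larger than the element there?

The element at index 4 is 1.
Elements before it: 3, 14, 6
Those larger than 1: 3, 14, 6

3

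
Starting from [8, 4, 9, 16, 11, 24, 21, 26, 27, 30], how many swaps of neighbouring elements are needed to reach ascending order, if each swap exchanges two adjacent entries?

The minimum number of adjacent swaps to sort an array equals its inversion count, since every such swap removes exactly one inversion.
Count inversions — for each element, later elements that are smaller:
8: 4 → 1
4: none → 0
9: none → 0
16: 11 → 1
11: none → 0
24: 21 → 1
21: none → 0
26: none → 0
27: none → 0
30: none → 0
Total inversions: 1 + 0 + 0 + 1 + 0 + 1 + 0 + 0 + 0 + 0 = 3

3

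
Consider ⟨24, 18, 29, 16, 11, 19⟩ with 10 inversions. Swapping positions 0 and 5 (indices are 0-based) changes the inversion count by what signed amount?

-1

Positions 0 and 5 hold 24 and 19; after swapping, the array is [19, 18, 29, 16, 11, 24].
Count, for each position, how many later elements it exceeds:
19: 3
18: 2
29: 3
16: 1
11: 0
24: 0
Sum: 3 + 2 + 3 + 1 + 0 + 0 = 9
Change: 9 − 10 = -1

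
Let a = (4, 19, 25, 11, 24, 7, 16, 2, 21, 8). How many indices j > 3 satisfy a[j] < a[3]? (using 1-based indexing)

7

The element at index 3 is 25.
Elements after it: 11, 24, 7, 16, 2, 21, 8
Those smaller than 25: 11, 24, 7, 16, 2, 21, 8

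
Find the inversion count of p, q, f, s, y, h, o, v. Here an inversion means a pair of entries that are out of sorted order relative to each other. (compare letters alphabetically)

Out-of-order pairs: 11

Sweep left to right; for each value list the smaller values that follow it:
p → f, h, o → 3
q → f, h, o → 3
f → none → 0
s → h, o → 2
y → h, o, v → 3
h → none → 0
o → none → 0
v → none → 0
Sum: 3 + 3 + 0 + 2 + 3 + 0 + 0 + 0 = 11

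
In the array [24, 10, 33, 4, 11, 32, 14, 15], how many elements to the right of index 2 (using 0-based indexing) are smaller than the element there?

The element at index 2 is 33.
Elements after it: 4, 11, 32, 14, 15
Those smaller than 33: 4, 11, 32, 14, 15

5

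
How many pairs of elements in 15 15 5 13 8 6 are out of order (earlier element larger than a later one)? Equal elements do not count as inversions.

11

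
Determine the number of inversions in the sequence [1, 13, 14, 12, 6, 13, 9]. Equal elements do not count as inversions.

10

Out-of-order index pairs (1-indexed):
(2,4): 13 > 12
(2,5): 13 > 6
(2,7): 13 > 9
(3,4): 14 > 12
(3,5): 14 > 6
(3,6): 14 > 13
(3,7): 14 > 9
(4,5): 12 > 6
(4,7): 12 > 9
(6,7): 13 > 9
That's 10 pairs.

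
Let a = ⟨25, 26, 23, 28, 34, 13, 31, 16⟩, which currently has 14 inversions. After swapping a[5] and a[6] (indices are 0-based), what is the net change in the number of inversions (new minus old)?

+1

Positions 5 and 6 hold 13 and 31; after swapping, the array is [25, 26, 23, 28, 34, 31, 13, 16].
Count, for each position, how many later elements it exceeds:
25: 3
26: 3
23: 2
28: 2
34: 3
31: 2
13: 0
16: 0
Sum: 3 + 3 + 2 + 2 + 3 + 2 + 0 + 0 = 15
Change: 15 − 14 = +1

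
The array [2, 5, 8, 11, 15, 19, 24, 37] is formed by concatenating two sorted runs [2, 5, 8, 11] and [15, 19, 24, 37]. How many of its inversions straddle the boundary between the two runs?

0

Take each right-half value and tally the left-half values above it:
r = 15: none → 0
r = 19: none → 0
r = 24: none → 0
r = 37: none → 0
Cross-inversions: 0 + 0 + 0 + 0 = 0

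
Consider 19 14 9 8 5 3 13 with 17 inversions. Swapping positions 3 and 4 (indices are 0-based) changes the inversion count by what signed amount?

Positions 3 and 4 hold 8 and 5; after swapping, the array is [19, 14, 9, 5, 8, 3, 13].
Count, for each position, how many later elements it exceeds:
19: 6
14: 5
9: 3
5: 1
8: 1
3: 0
13: 0
Sum: 6 + 5 + 3 + 1 + 1 + 0 + 0 = 16
Change: 16 − 17 = -1

-1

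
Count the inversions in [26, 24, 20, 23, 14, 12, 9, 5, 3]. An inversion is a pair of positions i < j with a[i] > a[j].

Sweep left to right; for each value list the smaller values that follow it:
26 → 24, 20, 23, 14, 12, 9, 5, 3 → 8
24 → 20, 23, 14, 12, 9, 5, 3 → 7
20 → 14, 12, 9, 5, 3 → 5
23 → 14, 12, 9, 5, 3 → 5
14 → 12, 9, 5, 3 → 4
12 → 9, 5, 3 → 3
9 → 5, 3 → 2
5 → 3 → 1
3 → none → 0
Sum: 8 + 7 + 5 + 5 + 4 + 3 + 2 + 1 + 0 = 35

35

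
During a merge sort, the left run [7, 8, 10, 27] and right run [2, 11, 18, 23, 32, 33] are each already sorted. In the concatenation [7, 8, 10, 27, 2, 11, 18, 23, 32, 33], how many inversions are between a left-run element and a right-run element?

Take each right-half value and tally the left-half values above it:
r = 2: 7, 8, 10, 27 → 4
r = 11: 27 → 1
r = 18: 27 → 1
r = 23: 27 → 1
r = 32: none → 0
r = 33: none → 0
Cross-inversions: 4 + 1 + 1 + 1 + 0 + 0 = 7

There are 7 split inversions.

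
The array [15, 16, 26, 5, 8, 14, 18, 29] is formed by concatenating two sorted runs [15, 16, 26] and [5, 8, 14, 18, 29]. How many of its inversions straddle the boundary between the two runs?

Cross-inversions: 10

For each element r of the right run, count left-run elements greater than r:
r = 5: 15, 16, 26 → 3
r = 8: 15, 16, 26 → 3
r = 14: 15, 16, 26 → 3
r = 18: 26 → 1
r = 29: none → 0
Cross-inversions: 3 + 3 + 3 + 1 + 0 = 10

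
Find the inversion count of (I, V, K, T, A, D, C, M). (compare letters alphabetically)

Sweep left to right; for each value list the smaller values that follow it:
I → A, D, C → 3
V → K, T, A, D, C, M → 6
K → A, D, C → 3
T → A, D, C, M → 4
A → none → 0
D → C → 1
C → none → 0
M → none → 0
Sum: 3 + 6 + 3 + 4 + 0 + 1 + 0 + 0 = 17

17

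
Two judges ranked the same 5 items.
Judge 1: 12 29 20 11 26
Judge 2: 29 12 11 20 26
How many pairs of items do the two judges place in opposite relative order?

Assign each item its position (1..5) in the first ordering, then rewrite the second ordering as that position sequence:
positions: 12→1, 29→2, 20→3, 11→4, 26→5
second ordering as positions: [2, 1, 4, 3, 5]
Discordant pairs = inversions in this position sequence.
2: 1 → 1
1: 0
4: 3 → 1
3: 0
5: 0
Total: 1 + 0 + 1 + 0 + 0 = 2

2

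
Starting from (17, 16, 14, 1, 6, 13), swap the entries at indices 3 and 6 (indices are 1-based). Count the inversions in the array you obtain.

Positions 3 and 6 hold 14 and 13; after swapping, the array is [17, 16, 13, 1, 6, 14].
Count, for each position, how many later elements it exceeds:
17: 5
16: 4
13: 2
1: 0
6: 0
14: 0
Sum: 5 + 4 + 2 + 0 + 0 + 0 = 11

11 inversions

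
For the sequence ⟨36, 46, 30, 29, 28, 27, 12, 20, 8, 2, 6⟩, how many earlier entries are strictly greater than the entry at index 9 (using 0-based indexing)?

9

The element at index 9 is 2.
Elements before it: 36, 46, 30, 29, 28, 27, 12, 20, 8
Those larger than 2: 36, 46, 30, 29, 28, 27, 12, 20, 8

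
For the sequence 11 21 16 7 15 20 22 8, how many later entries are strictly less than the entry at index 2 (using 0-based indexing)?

3

The element at index 2 is 16.
Elements after it: 7, 15, 20, 22, 8
Those smaller than 16: 7, 15, 8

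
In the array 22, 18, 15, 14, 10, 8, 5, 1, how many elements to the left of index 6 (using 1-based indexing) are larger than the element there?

The element at index 6 is 8.
Elements before it: 22, 18, 15, 14, 10
Those larger than 8: 22, 18, 15, 14, 10

5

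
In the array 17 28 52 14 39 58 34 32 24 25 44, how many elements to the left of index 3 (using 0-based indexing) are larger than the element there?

3 such elements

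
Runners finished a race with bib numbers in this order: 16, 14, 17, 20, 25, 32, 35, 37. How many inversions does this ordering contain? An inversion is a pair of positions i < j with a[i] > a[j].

1

Sweep left to right; for each value list the smaller values that follow it:
16 → 14 → 1
14 → none → 0
17 → none → 0
20 → none → 0
25 → none → 0
32 → none → 0
35 → none → 0
37 → none → 0
Sum: 1 + 0 + 0 + 0 + 0 + 0 + 0 + 0 = 1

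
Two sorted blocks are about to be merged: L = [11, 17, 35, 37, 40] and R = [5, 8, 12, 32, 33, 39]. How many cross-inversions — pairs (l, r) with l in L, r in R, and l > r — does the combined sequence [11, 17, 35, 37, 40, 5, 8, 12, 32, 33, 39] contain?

There are 21 cross-inversions.

Take each right-half value and tally the left-half values above it:
r = 5: 11, 17, 35, 37, 40 → 5
r = 8: 11, 17, 35, 37, 40 → 5
r = 12: 17, 35, 37, 40 → 4
r = 32: 35, 37, 40 → 3
r = 33: 35, 37, 40 → 3
r = 39: 40 → 1
Cross-inversions: 5 + 5 + 4 + 3 + 3 + 1 = 21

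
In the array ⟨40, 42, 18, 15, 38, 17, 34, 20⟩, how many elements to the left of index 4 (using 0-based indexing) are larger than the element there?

The element at index 4 is 38.
Elements before it: 40, 42, 18, 15
Those larger than 38: 40, 42

2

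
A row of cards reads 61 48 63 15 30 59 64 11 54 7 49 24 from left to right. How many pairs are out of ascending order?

42 out-of-order pairs

Count, for each position, how many later elements it exceeds:
61 → 48, 15, 30, 59, 11, 54, 7, 49, 24 → 9
48 → 15, 30, 11, 7, 24 → 5
63 → 15, 30, 59, 11, 54, 7, 49, 24 → 8
15 → 11, 7 → 2
30 → 11, 7, 24 → 3
59 → 11, 54, 7, 49, 24 → 5
64 → 11, 54, 7, 49, 24 → 5
11 → 7 → 1
54 → 7, 49, 24 → 3
7 → none → 0
49 → 24 → 1
24 → none → 0
Sum: 9 + 5 + 8 + 2 + 3 + 5 + 5 + 1 + 3 + 0 + 1 + 0 = 42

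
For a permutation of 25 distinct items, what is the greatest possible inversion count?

300

A reversed (strictly descending) arrangement makes every pair an inversion, giving C(25, 2) inversions.
C(25, 2) = 25·24/2 = 300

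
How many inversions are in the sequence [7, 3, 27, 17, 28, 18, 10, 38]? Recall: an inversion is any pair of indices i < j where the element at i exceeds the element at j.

Count, for each position, how many later elements it exceeds:
7: 1
3: 0
27: 3
17: 1
28: 2
18: 1
10: 0
38: 0
Sum: 1 + 0 + 3 + 1 + 2 + 1 + 0 + 0 = 8

8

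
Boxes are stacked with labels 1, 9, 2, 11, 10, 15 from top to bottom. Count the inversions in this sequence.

2 inversions

Sweep left to right; for each value list the smaller values that follow it:
1: 0
9: 1
2: 0
11: 1
10: 0
15: 0
Sum: 0 + 1 + 0 + 1 + 0 + 0 = 2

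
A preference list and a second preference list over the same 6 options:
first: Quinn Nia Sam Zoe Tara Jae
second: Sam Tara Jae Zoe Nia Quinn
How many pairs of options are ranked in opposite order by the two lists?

Assign each item its position (1..6) in the first ordering, then rewrite the second ordering as that position sequence:
positions: Quinn→1, Nia→2, Sam→3, Zoe→4, Tara→5, Jae→6
second ordering as positions: [3, 5, 6, 4, 2, 1]
Discordant pairs = inversions in this position sequence.
3: 2, 1 → 2
5: 4, 2, 1 → 3
6: 4, 2, 1 → 3
4: 2, 1 → 2
2: 1 → 1
1: 0
Total: 2 + 3 + 3 + 2 + 1 + 0 = 11

11 pairs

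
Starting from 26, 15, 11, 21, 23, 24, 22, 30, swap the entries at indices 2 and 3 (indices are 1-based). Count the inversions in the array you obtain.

8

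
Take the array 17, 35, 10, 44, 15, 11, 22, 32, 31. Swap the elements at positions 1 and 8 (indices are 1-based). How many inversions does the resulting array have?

Positions 1 and 8 hold 17 and 32; after swapping, the array is [32, 35, 10, 44, 15, 11, 22, 17, 31].
Sweep left to right; for each value list the smaller values that follow it:
32 → 10, 15, 11, 22, 17, 31 → 6
35 → 10, 15, 11, 22, 17, 31 → 6
10 → none → 0
44 → 15, 11, 22, 17, 31 → 5
15 → 11 → 1
11 → none → 0
22 → 17 → 1
17 → none → 0
31 → none → 0
Sum: 6 + 6 + 0 + 5 + 1 + 0 + 1 + 0 + 0 = 19

19 inversions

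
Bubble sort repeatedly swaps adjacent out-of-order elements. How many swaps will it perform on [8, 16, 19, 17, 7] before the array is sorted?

Minimum adjacent swaps = number of inversions (each swap of adjacent out-of-order elements removes one inversion and no swap can remove more).
Count inversions — for each element, later elements that are smaller:
8: 7 → 1
16: 7 → 1
19: 17, 7 → 2
17: 7 → 1
7: none → 0
Total inversions: 1 + 1 + 2 + 1 + 0 = 5

5 swaps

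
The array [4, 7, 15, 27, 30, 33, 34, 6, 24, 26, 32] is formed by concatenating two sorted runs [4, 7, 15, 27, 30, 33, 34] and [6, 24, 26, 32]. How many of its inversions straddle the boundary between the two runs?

16 split inversions

Count, for every r in R, how many entries of L exceed r:
r = 6: 7, 15, 27, 30, 33, 34 → 6
r = 24: 27, 30, 33, 34 → 4
r = 26: 27, 30, 33, 34 → 4
r = 32: 33, 34 → 2
Cross-inversions: 6 + 4 + 4 + 2 = 16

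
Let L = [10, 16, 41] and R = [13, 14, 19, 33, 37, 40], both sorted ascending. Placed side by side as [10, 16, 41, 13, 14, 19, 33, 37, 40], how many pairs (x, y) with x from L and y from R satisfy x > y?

Take each right-half value and tally the left-half values above it:
r = 13: 16, 41 → 2
r = 14: 16, 41 → 2
r = 19: 41 → 1
r = 33: 41 → 1
r = 37: 41 → 1
r = 40: 41 → 1
Cross-inversions: 2 + 2 + 1 + 1 + 1 + 1 = 8

There are 8 split inversions.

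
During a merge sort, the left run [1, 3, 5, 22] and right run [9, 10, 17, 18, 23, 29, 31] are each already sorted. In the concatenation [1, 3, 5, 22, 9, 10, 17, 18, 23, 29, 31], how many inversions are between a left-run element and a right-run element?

Split inversions: 4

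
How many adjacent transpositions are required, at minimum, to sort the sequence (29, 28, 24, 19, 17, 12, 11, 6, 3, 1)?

Minimum adjacent swaps = number of inversions (each swap of adjacent out-of-order elements removes one inversion and no swap can remove more).
Count inversions — for each element, later elements that are smaller:
29: 28, 24, 19, 17, 12, 11, 6, 3, 1 → 9
28: 24, 19, 17, 12, 11, 6, 3, 1 → 8
24: 19, 17, 12, 11, 6, 3, 1 → 7
19: 17, 12, 11, 6, 3, 1 → 6
17: 12, 11, 6, 3, 1 → 5
12: 11, 6, 3, 1 → 4
11: 6, 3, 1 → 3
6: 3, 1 → 2
3: 1 → 1
1: none → 0
Total inversions: 9 + 8 + 7 + 6 + 5 + 4 + 3 + 2 + 1 + 0 = 45

There are 45 adjacent swaps.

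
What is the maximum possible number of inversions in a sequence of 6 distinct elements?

15

A reversed (strictly descending) arrangement makes every pair an inversion, giving C(6, 2) inversions.
C(6, 2) = 6·5/2 = 15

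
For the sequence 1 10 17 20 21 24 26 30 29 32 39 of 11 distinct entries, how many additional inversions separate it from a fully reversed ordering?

54 inversions short

Maximum inversions for 11 distinct elements is C(11, 2) = 11·10/2 = 55.
Current inversions — for each element, count later smaller elements:
1: 0
10: 0
17: 0
20: 0
21: 0
24: 0
26: 0
30: 1
29: 0
32: 0
39: 0
Current total: 0 + 0 + 0 + 0 + 0 + 0 + 0 + 1 + 0 + 0 + 0 = 1
Shortfall: 55 − 1 = 54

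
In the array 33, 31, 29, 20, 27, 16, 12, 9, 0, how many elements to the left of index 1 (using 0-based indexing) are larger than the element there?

1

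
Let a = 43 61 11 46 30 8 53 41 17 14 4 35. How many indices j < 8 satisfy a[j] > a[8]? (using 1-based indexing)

The element at index 8 is 41.
Elements before it: 43, 61, 11, 46, 30, 8, 53
Those larger than 41: 43, 61, 46, 53

4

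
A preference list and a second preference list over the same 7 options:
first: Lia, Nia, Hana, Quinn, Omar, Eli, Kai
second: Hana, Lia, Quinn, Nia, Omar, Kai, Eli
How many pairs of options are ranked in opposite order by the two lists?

Pairs: 4

Assign each item its position (1..7) in the first ordering, then rewrite the second ordering as that position sequence:
positions: Lia→1, Nia→2, Hana→3, Quinn→4, Omar→5, Eli→6, Kai→7
second ordering as positions: [3, 1, 4, 2, 5, 7, 6]
Discordant pairs = inversions in this position sequence.
3: 1, 2 → 2
1: 0
4: 2 → 1
2: 0
5: 0
7: 6 → 1
6: 0
Total: 2 + 0 + 1 + 0 + 0 + 1 + 0 = 4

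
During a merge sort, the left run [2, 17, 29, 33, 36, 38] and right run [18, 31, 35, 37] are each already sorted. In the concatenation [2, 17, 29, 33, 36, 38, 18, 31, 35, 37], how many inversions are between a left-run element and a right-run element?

Split inversions: 10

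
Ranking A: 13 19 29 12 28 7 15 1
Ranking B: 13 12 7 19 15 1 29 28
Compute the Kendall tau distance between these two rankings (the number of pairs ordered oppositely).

9 discordant pairs

Assign each item its position (1..8) in the first ordering, then rewrite the second ordering as that position sequence:
positions: 13→1, 19→2, 29→3, 12→4, 28→5, 7→6, 15→7, 1→8
second ordering as positions: [1, 4, 6, 2, 7, 8, 3, 5]
Discordant pairs = inversions in this position sequence.
1: 0
4: 2, 3 → 2
6: 2, 3, 5 → 3
2: 0
7: 3, 5 → 2
8: 3, 5 → 2
3: 0
5: 0
Total: 0 + 2 + 3 + 0 + 2 + 2 + 0 + 0 = 9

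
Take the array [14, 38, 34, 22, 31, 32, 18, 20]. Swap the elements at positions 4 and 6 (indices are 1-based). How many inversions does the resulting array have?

Positions 4 and 6 hold 22 and 32; after swapping, the array is [14, 38, 34, 32, 31, 22, 18, 20].
Sweep left to right; for each value list the smaller values that follow it:
14: 0
38: 6
34: 5
32: 4
31: 3
22: 2
18: 0
20: 0
Sum: 0 + 6 + 5 + 4 + 3 + 2 + 0 + 0 = 20

20 inversions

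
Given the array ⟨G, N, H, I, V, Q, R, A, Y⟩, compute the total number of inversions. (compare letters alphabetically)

Element-by-element contributions:
G: 1
N: 3
H: 1
I: 1
V: 3
Q: 1
R: 1
A: 0
Y: 0
Sum: 1 + 3 + 1 + 1 + 3 + 1 + 1 + 0 + 0 = 11

11 out-of-order pairs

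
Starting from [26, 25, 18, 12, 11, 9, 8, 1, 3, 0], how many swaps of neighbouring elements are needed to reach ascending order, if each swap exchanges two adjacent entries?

The minimum number of adjacent swaps to sort an array equals its inversion count, since every such swap removes exactly one inversion.
Count inversions — for each element, later elements that are smaller:
26: 25, 18, 12, 11, 9, 8, 1, 3, 0 → 9
25: 18, 12, 11, 9, 8, 1, 3, 0 → 8
18: 12, 11, 9, 8, 1, 3, 0 → 7
12: 11, 9, 8, 1, 3, 0 → 6
11: 9, 8, 1, 3, 0 → 5
9: 8, 1, 3, 0 → 4
8: 1, 3, 0 → 3
1: 0 → 1
3: 0 → 1
0: none → 0
Total inversions: 9 + 8 + 7 + 6 + 5 + 4 + 3 + 1 + 1 + 0 = 44

Swaps: 44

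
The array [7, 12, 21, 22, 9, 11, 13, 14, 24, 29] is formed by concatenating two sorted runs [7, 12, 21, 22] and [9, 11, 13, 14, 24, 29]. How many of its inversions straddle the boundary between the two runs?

10 cross-inversions

For each element r of the right run, count left-run elements greater than r:
r = 9: 12, 21, 22 → 3
r = 11: 12, 21, 22 → 3
r = 13: 21, 22 → 2
r = 14: 21, 22 → 2
r = 24: none → 0
r = 29: none → 0
Cross-inversions: 3 + 3 + 2 + 2 + 0 + 0 = 10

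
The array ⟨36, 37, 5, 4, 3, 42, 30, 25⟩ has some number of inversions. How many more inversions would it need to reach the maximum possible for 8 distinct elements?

Maximum inversions for 8 distinct elements is C(8, 2) = 8·7/2 = 28.
Current inversions — for each element, count later smaller elements:
36: 5
37: 5
5: 2
4: 1
3: 0
42: 2
30: 1
25: 0
Current total: 5 + 5 + 2 + 1 + 0 + 2 + 1 + 0 = 16
Shortfall: 28 − 16 = 12

12 inversions short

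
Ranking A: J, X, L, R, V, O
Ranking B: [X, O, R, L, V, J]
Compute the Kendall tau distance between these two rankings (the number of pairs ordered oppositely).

9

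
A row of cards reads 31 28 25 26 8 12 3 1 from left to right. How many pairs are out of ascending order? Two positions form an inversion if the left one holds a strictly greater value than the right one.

26

For each element, count later entries that are smaller:
31 → 28, 25, 26, 8, 12, 3, 1 → 7
28 → 25, 26, 8, 12, 3, 1 → 6
25 → 8, 12, 3, 1 → 4
26 → 8, 12, 3, 1 → 4
8 → 3, 1 → 2
12 → 3, 1 → 2
3 → 1 → 1
1 → none → 0
Sum: 7 + 6 + 4 + 4 + 2 + 2 + 1 + 0 = 26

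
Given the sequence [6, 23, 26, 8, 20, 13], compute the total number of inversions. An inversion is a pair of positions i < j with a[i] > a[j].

Listing every pair i<j with a[i]>a[j] (using 0-based positions):
(1,3): 23 > 8
(1,4): 23 > 20
(1,5): 23 > 13
(2,3): 26 > 8
(2,4): 26 > 20
(2,5): 26 > 13
(4,5): 20 > 13
That's 7 pairs.

7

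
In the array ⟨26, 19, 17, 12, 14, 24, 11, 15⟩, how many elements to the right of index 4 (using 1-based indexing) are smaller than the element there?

1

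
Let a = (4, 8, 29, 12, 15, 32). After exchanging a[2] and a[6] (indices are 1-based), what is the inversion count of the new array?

Positions 2 and 6 hold 8 and 32; after swapping, the array is [4, 32, 29, 12, 15, 8].
Count, for each position, how many later elements it exceeds:
4: 0
32: 4
29: 3
12: 1
15: 1
8: 0
Sum: 0 + 4 + 3 + 1 + 1 + 0 = 9

9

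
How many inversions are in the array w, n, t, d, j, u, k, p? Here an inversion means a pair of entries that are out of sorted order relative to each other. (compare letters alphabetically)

Element-by-element contributions:
w: 7
n: 3
t: 4
d: 0
j: 0
u: 2
k: 0
p: 0
Sum: 7 + 3 + 4 + 0 + 0 + 2 + 0 + 0 = 16

16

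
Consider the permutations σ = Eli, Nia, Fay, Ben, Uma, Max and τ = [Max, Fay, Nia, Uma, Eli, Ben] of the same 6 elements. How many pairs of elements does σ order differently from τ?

Assign each item its position (1..6) in the first ordering, then rewrite the second ordering as that position sequence:
positions: Eli→1, Nia→2, Fay→3, Ben→4, Uma→5, Max→6
second ordering as positions: [6, 3, 2, 5, 1, 4]
Discordant pairs = inversions in this position sequence.
6: 3, 2, 5, 1, 4 → 5
3: 2, 1 → 2
2: 1 → 1
5: 1, 4 → 2
1: 0
4: 0
Total: 5 + 2 + 1 + 2 + 0 + 0 = 10

10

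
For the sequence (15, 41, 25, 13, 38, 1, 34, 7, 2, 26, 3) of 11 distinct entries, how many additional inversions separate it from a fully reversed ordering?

Maximum inversions for 11 distinct elements is C(11, 2) = 11·10/2 = 55.
Current inversions — for each element, count later smaller elements:
15: 5
41: 9
25: 5
13: 4
38: 6
1: 0
34: 4
7: 2
2: 0
26: 1
3: 0
Current total: 5 + 9 + 5 + 4 + 6 + 0 + 4 + 2 + 0 + 1 + 0 = 36
Shortfall: 55 − 36 = 19

19 inversions short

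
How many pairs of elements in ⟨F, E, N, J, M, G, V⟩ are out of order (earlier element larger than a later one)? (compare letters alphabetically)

Out-of-order index pairs (1-indexed):
(1,2): F > E
(3,4): N > J
(3,5): N > M
(3,6): N > G
(4,6): J > G
(5,6): M > G
That's 6 pairs.

6 inversions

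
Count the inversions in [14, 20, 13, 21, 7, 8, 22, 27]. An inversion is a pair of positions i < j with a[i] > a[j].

For each element, count later entries that are smaller:
14 → 13, 7, 8 → 3
20 → 13, 7, 8 → 3
13 → 7, 8 → 2
21 → 7, 8 → 2
7 → none → 0
8 → none → 0
22 → none → 0
27 → none → 0
Sum: 3 + 3 + 2 + 2 + 0 + 0 + 0 + 0 = 10

10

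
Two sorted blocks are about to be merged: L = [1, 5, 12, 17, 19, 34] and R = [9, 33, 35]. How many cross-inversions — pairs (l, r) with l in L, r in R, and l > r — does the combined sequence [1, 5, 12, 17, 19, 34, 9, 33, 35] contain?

5

For each element r of the right run, count left-run elements greater than r:
r = 9: 12, 17, 19, 34 → 4
r = 33: 34 → 1
r = 35: none → 0
Cross-inversions: 4 + 1 + 0 = 5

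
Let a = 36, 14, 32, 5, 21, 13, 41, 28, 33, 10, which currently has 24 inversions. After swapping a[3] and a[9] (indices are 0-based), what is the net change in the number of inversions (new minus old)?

Positions 3 and 9 hold 5 and 10; after swapping, the array is [36, 14, 32, 10, 21, 13, 41, 28, 33, 5].
For each element, count later entries that are smaller:
36 → 14, 32, 10, 21, 13, 28, 33, 5 → 8
14 → 10, 13, 5 → 3
32 → 10, 21, 13, 28, 5 → 5
10 → 5 → 1
21 → 13, 5 → 2
13 → 5 → 1
41 → 28, 33, 5 → 3
28 → 5 → 1
33 → 5 → 1
5 → none → 0
Sum: 8 + 3 + 5 + 1 + 2 + 1 + 3 + 1 + 1 + 0 = 25
Change: 25 − 24 = +1

+1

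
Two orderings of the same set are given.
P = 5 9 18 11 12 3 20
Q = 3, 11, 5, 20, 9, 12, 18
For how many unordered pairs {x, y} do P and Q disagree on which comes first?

12 disagreeing pairs

Assign each item its position (1..7) in the first ordering, then rewrite the second ordering as that position sequence:
positions: 5→1, 9→2, 18→3, 11→4, 12→5, 3→6, 20→7
second ordering as positions: [6, 4, 1, 7, 2, 5, 3]
Discordant pairs = inversions in this position sequence.
6: 4, 1, 2, 5, 3 → 5
4: 1, 2, 3 → 3
1: 0
7: 2, 5, 3 → 3
2: 0
5: 3 → 1
3: 0
Total: 5 + 3 + 0 + 3 + 0 + 1 + 0 = 12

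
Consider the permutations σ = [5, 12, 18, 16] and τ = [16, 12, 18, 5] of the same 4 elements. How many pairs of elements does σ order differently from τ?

5

Assign each item its position (1..4) in the first ordering, then rewrite the second ordering as that position sequence:
positions: 5→1, 12→2, 18→3, 16→4
second ordering as positions: [4, 2, 3, 1]
Discordant pairs = inversions in this position sequence.
4: 2, 3, 1 → 3
2: 1 → 1
3: 1 → 1
1: 0
Total: 3 + 1 + 1 + 0 = 5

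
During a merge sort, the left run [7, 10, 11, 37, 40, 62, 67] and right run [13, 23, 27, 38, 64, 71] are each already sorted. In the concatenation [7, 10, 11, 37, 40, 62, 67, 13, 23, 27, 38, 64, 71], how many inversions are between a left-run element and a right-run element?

There are 16 split inversions.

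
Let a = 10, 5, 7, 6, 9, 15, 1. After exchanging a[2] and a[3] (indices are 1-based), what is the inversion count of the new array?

There are 12 inversions.

Positions 2 and 3 hold 5 and 7; after swapping, the array is [10, 7, 5, 6, 9, 15, 1].
Element-by-element contributions:
10: 5
7: 3
5: 1
6: 1
9: 1
15: 1
1: 0
Sum: 5 + 3 + 1 + 1 + 1 + 1 + 0 = 12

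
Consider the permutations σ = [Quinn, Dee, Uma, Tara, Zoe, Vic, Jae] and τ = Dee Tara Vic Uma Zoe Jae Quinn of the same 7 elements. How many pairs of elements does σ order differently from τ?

9

Assign each item its position (1..7) in the first ordering, then rewrite the second ordering as that position sequence:
positions: Quinn→1, Dee→2, Uma→3, Tara→4, Zoe→5, Vic→6, Jae→7
second ordering as positions: [2, 4, 6, 3, 5, 7, 1]
Discordant pairs = inversions in this position sequence.
2: 1 → 1
4: 3, 1 → 2
6: 3, 5, 1 → 3
3: 1 → 1
5: 1 → 1
7: 1 → 1
1: 0
Total: 1 + 2 + 3 + 1 + 1 + 1 + 0 = 9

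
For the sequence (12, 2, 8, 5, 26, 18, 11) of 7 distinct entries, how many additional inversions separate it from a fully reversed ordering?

13

Maximum inversions for 7 distinct elements is C(7, 2) = 7·6/2 = 21.
Current inversions — for each element, count later smaller elements:
12: 4
2: 0
8: 1
5: 0
26: 2
18: 1
11: 0
Current total: 4 + 0 + 1 + 0 + 2 + 1 + 0 = 8
Shortfall: 21 − 8 = 13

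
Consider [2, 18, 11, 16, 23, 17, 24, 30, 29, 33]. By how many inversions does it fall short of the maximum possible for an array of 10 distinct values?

Maximum inversions for 10 distinct elements is C(10, 2) = 10·9/2 = 45.
Current inversions — for each element, count later smaller elements:
2: 0
18: 3
11: 0
16: 0
23: 1
17: 0
24: 0
30: 1
29: 0
33: 0
Current total: 0 + 3 + 0 + 0 + 1 + 0 + 0 + 1 + 0 + 0 = 5
Shortfall: 45 − 5 = 40

40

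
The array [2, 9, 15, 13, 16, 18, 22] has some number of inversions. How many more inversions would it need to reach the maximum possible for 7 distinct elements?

20 inversions short

Maximum inversions for 7 distinct elements is C(7, 2) = 7·6/2 = 21.
Current inversions — for each element, count later smaller elements:
2: 0
9: 0
15: 1
13: 0
16: 0
18: 0
22: 0
Current total: 0 + 0 + 1 + 0 + 0 + 0 + 0 = 1
Shortfall: 21 − 1 = 20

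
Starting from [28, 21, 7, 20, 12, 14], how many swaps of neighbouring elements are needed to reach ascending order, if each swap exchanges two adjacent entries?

11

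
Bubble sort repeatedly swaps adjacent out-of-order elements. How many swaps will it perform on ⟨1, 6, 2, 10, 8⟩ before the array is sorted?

Each adjacent swap fixes exactly one inversion, so the minimum swap count equals the number of inversions.
Count inversions — for each element, later elements that are smaller:
1: none → 0
6: 2 → 1
2: none → 0
10: 8 → 1
8: none → 0
Total inversions: 0 + 1 + 0 + 1 + 0 = 2

2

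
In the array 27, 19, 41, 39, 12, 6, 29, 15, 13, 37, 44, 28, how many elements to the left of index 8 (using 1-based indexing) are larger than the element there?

5

The element at index 8 is 15.
Elements before it: 27, 19, 41, 39, 12, 6, 29
Those larger than 15: 27, 19, 41, 39, 29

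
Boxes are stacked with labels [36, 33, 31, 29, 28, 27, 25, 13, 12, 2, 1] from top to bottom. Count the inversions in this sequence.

55 out-of-order pairs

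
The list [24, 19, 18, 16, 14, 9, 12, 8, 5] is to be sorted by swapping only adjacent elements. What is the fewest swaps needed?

35

The minimum number of adjacent swaps to sort an array equals its inversion count, since every such swap removes exactly one inversion.
Count inversions — for each element, later elements that are smaller:
24: 19, 18, 16, 14, 9, 12, 8, 5 → 8
19: 18, 16, 14, 9, 12, 8, 5 → 7
18: 16, 14, 9, 12, 8, 5 → 6
16: 14, 9, 12, 8, 5 → 5
14: 9, 12, 8, 5 → 4
9: 8, 5 → 2
12: 8, 5 → 2
8: 5 → 1
5: none → 0
Total inversions: 8 + 7 + 6 + 5 + 4 + 2 + 2 + 1 + 0 = 35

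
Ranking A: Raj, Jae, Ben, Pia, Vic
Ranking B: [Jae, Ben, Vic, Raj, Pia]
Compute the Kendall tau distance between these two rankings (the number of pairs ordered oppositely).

There are 4 discordant pairs.

Assign each item its position (1..5) in the first ordering, then rewrite the second ordering as that position sequence:
positions: Raj→1, Jae→2, Ben→3, Pia→4, Vic→5
second ordering as positions: [2, 3, 5, 1, 4]
Discordant pairs = inversions in this position sequence.
2: 1 → 1
3: 1 → 1
5: 1, 4 → 2
1: 0
4: 0
Total: 1 + 1 + 2 + 0 + 0 = 4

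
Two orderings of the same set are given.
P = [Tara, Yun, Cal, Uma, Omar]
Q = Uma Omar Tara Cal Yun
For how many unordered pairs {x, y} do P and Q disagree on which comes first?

Disagreeing pairs: 7

Assign each item its position (1..5) in the first ordering, then rewrite the second ordering as that position sequence:
positions: Tara→1, Yun→2, Cal→3, Uma→4, Omar→5
second ordering as positions: [4, 5, 1, 3, 2]
Discordant pairs = inversions in this position sequence.
4: 1, 3, 2 → 3
5: 1, 3, 2 → 3
1: 0
3: 2 → 1
2: 0
Total: 3 + 3 + 0 + 1 + 0 = 7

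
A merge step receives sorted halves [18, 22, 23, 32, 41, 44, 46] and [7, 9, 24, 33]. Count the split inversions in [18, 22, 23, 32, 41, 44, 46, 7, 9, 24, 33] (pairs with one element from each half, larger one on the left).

Split inversions: 21

Count, for every r in R, how many entries of L exceed r:
r = 7: 18, 22, 23, 32, 41, 44, 46 → 7
r = 9: 18, 22, 23, 32, 41, 44, 46 → 7
r = 24: 32, 41, 44, 46 → 4
r = 33: 41, 44, 46 → 3
Cross-inversions: 7 + 7 + 4 + 3 = 21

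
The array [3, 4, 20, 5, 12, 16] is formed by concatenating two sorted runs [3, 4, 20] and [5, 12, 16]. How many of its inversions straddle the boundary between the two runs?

3 cross-inversions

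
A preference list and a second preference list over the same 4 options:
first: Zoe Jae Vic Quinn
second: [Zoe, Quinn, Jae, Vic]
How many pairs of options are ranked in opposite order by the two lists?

Assign each item its position (1..4) in the first ordering, then rewrite the second ordering as that position sequence:
positions: Zoe→1, Jae→2, Vic→3, Quinn→4
second ordering as positions: [1, 4, 2, 3]
Discordant pairs = inversions in this position sequence.
1: 0
4: 2, 3 → 2
2: 0
3: 0
Total: 0 + 2 + 0 + 0 = 2

There are 2 pairs.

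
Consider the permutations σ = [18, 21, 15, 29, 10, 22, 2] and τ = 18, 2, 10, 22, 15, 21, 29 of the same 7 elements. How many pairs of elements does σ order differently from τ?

Discordant pairs: 12

Assign each item its position (1..7) in the first ordering, then rewrite the second ordering as that position sequence:
positions: 18→1, 21→2, 15→3, 29→4, 10→5, 22→6, 2→7
second ordering as positions: [1, 7, 5, 6, 3, 2, 4]
Discordant pairs = inversions in this position sequence.
1: 0
7: 5, 6, 3, 2, 4 → 5
5: 3, 2, 4 → 3
6: 3, 2, 4 → 3
3: 2 → 1
2: 0
4: 0
Total: 0 + 5 + 3 + 3 + 1 + 0 + 0 = 12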